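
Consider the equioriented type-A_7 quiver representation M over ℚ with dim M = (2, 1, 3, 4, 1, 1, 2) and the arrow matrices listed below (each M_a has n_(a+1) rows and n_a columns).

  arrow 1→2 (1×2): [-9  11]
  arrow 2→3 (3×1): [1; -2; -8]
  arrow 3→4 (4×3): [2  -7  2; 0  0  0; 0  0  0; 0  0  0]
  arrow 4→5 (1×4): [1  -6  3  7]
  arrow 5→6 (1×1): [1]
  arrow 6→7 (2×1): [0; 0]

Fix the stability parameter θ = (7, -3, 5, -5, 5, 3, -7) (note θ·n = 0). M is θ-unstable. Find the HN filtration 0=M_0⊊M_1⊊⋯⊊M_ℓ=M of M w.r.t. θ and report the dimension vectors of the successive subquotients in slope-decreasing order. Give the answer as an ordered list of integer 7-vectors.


Barcode: M ≅ I[1,1], I[1,3], I[3,3], I[3,6], I[4,4]^3, I[7,7]^2. HN layers by μ_θ (7 steps, strictly decreasing):
  μ^(1)=7; μ^(2)=5; μ^(3)=4; μ^(4)=2; μ^(5)=0; μ^(6)=-5; μ^(7)=-7

((1, 0, 0, 0, 0, 0, 0); (0, 0, 2, 0, 0, 0, 0); (0, 0, 0, 0, 1, 1, 0); (1, 1, 0, 0, 0, 0, 0); (0, 0, 1, 1, 0, 0, 0); (0, 0, 0, 3, 0, 0, 0); (0, 0, 0, 0, 0, 0, 2))


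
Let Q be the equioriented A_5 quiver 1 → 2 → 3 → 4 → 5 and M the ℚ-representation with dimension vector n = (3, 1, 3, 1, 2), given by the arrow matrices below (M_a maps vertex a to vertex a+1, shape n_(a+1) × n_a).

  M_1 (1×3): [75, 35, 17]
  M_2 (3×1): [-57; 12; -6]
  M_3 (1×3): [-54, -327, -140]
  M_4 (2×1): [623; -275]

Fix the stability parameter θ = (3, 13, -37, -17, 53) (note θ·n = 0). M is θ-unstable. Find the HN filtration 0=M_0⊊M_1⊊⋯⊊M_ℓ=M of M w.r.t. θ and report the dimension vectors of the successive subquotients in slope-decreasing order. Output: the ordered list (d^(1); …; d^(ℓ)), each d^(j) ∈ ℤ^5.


Via rank(M_{q-1}∘⋯∘M_p): M ≅ I[1,1]^2, I[1,5], I[3,3]^2, I[5,5].
μ_θ-semistable layers: μ^(1)=53; μ^(2)=3; μ^(3)=-19/2; μ^(4)=-37

((0, 0, 0, 0, 2); (2, 0, 0, 0, 0); (1, 1, 1, 1, 0); (0, 0, 2, 0, 0))


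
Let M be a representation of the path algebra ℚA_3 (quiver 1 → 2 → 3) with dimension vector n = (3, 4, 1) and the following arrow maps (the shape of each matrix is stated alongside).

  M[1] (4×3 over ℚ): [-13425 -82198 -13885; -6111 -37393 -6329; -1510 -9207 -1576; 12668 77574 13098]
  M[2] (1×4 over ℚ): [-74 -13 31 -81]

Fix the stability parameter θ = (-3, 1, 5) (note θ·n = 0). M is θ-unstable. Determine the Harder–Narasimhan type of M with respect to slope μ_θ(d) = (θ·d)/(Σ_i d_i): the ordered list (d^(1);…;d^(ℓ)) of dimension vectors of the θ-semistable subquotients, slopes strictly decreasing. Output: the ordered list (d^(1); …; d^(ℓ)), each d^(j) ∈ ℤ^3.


Via rank(M_{q-1}∘⋯∘M_p): M ≅ I[1,2]^2, I[1,3], I[2,2].
μ_θ-semistable layers: μ^(1)=5; μ^(2)=1; μ^(3)=-3

((0, 0, 1); (0, 4, 0); (3, 0, 0))


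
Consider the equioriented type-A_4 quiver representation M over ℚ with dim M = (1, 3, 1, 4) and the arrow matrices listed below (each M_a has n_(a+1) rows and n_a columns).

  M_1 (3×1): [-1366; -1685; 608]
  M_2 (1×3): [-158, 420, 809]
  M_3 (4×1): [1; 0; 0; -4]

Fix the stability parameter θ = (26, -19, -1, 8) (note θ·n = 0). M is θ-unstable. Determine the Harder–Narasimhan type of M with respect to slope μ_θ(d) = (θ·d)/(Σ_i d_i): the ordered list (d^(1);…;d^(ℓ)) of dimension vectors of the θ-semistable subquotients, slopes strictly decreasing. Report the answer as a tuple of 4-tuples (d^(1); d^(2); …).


Via rank(M_{q-1}∘⋯∘M_p): M ≅ I[1,2], I[2,2], I[2,4], I[4,4]^3.
μ_θ-semistable layers: μ^(1)=8; μ^(2)=7/2; μ^(3)=-1; μ^(4)=-19

((0, 0, 0, 4); (1, 1, 0, 0); (0, 0, 1, 0); (0, 2, 0, 0))


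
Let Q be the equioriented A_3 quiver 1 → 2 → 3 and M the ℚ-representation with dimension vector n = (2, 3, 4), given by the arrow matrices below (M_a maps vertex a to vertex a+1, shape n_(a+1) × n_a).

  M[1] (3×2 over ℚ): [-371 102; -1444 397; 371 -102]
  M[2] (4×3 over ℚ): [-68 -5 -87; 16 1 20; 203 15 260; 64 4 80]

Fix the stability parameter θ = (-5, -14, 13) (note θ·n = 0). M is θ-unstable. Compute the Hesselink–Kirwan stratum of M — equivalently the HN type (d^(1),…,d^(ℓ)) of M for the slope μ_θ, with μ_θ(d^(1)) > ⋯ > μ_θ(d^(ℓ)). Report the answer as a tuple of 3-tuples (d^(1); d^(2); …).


Via rank(M_{q-1}∘⋯∘M_p): M ≅ I[1,3]^2, I[2,3], I[3,3].
μ_θ-semistable layers: μ^(1)=13; μ^(2)=-19/2; μ^(3)=-14

((0, 0, 4); (2, 2, 0); (0, 1, 0))


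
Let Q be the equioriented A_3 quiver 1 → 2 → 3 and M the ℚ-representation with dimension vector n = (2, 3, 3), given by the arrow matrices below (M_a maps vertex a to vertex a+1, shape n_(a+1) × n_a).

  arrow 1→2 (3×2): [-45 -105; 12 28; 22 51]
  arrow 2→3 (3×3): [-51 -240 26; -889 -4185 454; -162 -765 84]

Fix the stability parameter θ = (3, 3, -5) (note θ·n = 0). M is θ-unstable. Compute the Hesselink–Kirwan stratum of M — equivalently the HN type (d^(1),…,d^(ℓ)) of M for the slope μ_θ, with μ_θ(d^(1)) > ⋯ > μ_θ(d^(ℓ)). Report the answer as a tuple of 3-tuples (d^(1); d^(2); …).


Interval decomposition of M: I[1,2], I[1,3], I[2,3], I[3,3].
HN type (ℓ=4): μ^(1)=3; μ^(2)=1/3; μ^(3)=-1; μ^(4)=-5

((1, 1, 0); (1, 1, 1); (0, 1, 1); (0, 0, 1))


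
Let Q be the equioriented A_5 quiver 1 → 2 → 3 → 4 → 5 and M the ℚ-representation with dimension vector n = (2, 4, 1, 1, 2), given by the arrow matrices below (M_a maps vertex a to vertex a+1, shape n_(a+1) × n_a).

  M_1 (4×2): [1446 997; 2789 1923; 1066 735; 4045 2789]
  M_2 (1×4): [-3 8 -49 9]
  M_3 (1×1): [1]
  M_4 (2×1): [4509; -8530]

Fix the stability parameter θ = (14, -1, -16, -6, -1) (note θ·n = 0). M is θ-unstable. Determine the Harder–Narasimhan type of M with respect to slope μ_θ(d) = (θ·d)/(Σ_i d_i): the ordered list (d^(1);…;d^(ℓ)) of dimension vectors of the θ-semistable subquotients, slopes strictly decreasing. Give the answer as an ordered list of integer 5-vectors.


Via rank(M_{q-1}∘⋯∘M_p): M ≅ I[1,2], I[1,5], I[2,2]^2, I[5,5].
μ_θ-semistable layers: μ^(1)=13/2; μ^(2)=-1; μ^(3)=-9/4

((1, 1, 0, 0, 0); (0, 2, 0, 0, 2); (1, 1, 1, 1, 0))


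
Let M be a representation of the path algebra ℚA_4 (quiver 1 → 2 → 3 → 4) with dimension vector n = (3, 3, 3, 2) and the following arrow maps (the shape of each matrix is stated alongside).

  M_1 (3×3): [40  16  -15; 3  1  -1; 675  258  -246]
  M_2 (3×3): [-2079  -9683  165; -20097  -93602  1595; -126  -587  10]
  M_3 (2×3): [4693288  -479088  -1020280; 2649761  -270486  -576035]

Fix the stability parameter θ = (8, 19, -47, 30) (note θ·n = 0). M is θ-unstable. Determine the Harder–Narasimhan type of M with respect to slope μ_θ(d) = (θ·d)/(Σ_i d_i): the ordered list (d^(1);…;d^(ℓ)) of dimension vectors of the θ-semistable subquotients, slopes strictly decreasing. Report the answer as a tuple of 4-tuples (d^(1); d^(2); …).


Interval decomposition of M: I[1,2], I[1,3], I[1,4], I[3,3], I[4,4].
HN type (ℓ=5): μ^(1)=30; μ^(2)=19; μ^(3)=8; μ^(4)=-20/3; μ^(5)=-47

((0, 0, 0, 2); (0, 1, 0, 0); (1, 0, 0, 0); (2, 2, 2, 0); (0, 0, 1, 0))


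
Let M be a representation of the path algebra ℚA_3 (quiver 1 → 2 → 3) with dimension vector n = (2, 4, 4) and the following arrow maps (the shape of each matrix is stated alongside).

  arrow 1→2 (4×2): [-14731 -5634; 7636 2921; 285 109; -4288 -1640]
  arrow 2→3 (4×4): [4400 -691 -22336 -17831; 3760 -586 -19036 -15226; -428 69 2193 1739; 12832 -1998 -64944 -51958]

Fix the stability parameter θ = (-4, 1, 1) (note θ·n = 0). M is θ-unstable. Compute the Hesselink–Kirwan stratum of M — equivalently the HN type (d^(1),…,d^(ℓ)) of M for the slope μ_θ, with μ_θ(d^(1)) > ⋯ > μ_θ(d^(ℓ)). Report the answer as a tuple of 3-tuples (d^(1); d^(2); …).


Interval decomposition of M: I[1,3]^2, I[2,2]^2, I[3,3]^2.
HN type (ℓ=2): μ^(1)=1; μ^(2)=-4

((0, 4, 4); (2, 0, 0))


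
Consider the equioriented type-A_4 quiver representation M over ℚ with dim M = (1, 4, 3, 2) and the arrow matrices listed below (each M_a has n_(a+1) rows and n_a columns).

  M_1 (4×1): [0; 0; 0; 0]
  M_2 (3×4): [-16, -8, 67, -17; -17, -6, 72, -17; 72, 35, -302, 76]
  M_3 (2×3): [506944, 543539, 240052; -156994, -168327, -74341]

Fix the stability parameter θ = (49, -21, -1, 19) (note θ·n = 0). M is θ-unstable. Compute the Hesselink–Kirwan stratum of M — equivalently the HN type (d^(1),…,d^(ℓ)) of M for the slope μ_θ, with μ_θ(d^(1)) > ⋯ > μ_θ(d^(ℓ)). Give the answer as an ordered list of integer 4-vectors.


Interval decomposition of M: I[1,1], I[2,2], I[2,3], I[2,4]^2.
HN type (ℓ=4): μ^(1)=49; μ^(2)=19; μ^(3)=-1; μ^(4)=-21

((1, 0, 0, 0); (0, 0, 0, 2); (0, 0, 3, 0); (0, 4, 0, 0))


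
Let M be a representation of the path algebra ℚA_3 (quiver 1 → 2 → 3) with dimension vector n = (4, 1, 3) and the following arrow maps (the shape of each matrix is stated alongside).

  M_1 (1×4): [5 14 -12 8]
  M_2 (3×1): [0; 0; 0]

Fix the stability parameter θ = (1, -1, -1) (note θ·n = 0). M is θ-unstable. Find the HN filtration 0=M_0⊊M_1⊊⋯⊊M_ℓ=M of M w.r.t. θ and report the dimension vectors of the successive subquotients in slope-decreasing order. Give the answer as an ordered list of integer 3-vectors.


Via rank(M_{q-1}∘⋯∘M_p): M ≅ I[1,1]^3, I[1,2], I[3,3]^3.
μ_θ-semistable layers: μ^(1)=1; μ^(2)=0; μ^(3)=-1

((3, 0, 0); (1, 1, 0); (0, 0, 3))


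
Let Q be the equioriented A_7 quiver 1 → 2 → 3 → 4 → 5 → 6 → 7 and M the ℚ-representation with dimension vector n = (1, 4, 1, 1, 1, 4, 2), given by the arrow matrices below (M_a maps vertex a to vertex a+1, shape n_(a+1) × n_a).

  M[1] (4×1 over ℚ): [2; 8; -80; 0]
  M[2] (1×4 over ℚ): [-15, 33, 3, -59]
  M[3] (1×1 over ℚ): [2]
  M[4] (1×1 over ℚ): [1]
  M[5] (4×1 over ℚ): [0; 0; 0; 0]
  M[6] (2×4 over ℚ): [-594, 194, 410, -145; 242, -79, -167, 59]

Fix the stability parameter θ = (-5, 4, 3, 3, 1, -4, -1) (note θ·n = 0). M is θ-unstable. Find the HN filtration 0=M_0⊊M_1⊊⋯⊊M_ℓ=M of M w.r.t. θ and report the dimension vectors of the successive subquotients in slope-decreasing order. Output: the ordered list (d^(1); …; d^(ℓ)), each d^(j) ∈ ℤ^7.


Via rank(M_{q-1}∘⋯∘M_p): M ≅ I[1,5], I[2,2]^3, I[6,6]^2, I[6,7]^2.
μ_θ-semistable layers: μ^(1)=4; μ^(2)=11/4; μ^(3)=-1; μ^(4)=-4; μ^(5)=-5

((0, 3, 0, 0, 0, 0, 0); (0, 1, 1, 1, 1, 0, 0); (0, 0, 0, 0, 0, 0, 2); (0, 0, 0, 0, 0, 4, 0); (1, 0, 0, 0, 0, 0, 0))


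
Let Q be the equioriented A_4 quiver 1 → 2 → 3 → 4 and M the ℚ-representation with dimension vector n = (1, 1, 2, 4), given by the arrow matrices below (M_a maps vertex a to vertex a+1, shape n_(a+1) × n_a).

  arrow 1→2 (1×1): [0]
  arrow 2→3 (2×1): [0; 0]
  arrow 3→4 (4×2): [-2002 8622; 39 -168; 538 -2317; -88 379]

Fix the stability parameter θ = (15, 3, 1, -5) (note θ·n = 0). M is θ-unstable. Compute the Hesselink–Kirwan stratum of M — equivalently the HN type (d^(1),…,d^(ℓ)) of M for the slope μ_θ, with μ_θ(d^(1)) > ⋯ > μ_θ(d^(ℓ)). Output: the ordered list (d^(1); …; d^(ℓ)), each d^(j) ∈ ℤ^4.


Barcode: M ≅ I[1,1], I[2,2], I[3,4]^2, I[4,4]^2. HN layers by μ_θ (4 steps, strictly decreasing):
  μ^(1)=15; μ^(2)=3; μ^(3)=-2; μ^(4)=-5

((1, 0, 0, 0); (0, 1, 0, 0); (0, 0, 2, 2); (0, 0, 0, 2))


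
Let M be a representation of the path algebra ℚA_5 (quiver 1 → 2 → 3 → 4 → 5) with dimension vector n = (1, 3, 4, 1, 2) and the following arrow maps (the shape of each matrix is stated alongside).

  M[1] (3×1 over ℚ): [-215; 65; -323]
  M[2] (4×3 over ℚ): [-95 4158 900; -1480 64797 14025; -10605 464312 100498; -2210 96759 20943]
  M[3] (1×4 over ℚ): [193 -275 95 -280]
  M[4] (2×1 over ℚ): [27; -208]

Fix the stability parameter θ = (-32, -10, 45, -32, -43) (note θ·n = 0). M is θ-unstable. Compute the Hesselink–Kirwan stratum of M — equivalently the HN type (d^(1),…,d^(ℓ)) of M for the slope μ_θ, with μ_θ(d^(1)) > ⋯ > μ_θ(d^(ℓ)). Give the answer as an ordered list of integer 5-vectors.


Interval decomposition of M: I[1,3], I[2,2], I[2,5], I[3,3]^2, I[5,5].
HN type (ℓ=4): μ^(1)=45; μ^(2)=-10; μ^(3)=-32; μ^(4)=-43

((0, 0, 3, 0, 0); (0, 3, 1, 1, 1); (1, 0, 0, 0, 0); (0, 0, 0, 0, 1))


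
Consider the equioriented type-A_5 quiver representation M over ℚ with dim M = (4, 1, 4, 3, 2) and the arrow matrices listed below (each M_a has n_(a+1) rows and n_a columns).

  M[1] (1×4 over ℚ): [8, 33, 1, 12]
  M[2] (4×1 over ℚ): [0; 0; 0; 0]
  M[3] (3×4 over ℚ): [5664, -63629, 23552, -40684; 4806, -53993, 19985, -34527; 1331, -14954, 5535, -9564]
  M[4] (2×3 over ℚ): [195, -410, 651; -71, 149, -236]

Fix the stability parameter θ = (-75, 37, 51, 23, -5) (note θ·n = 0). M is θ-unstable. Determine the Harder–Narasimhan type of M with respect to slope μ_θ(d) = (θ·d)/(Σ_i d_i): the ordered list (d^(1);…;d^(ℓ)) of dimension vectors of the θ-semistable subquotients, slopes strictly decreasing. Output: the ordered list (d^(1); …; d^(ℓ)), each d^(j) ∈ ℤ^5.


Interval decomposition of M: I[1,1]^3, I[1,2], I[3,3], I[3,4], I[3,5]^2.
HN type (ℓ=4): μ^(1)=51; μ^(2)=37; μ^(3)=23; μ^(4)=-75

((0, 0, 1, 0, 0); (0, 1, 1, 1, 0); (0, 0, 2, 2, 2); (4, 0, 0, 0, 0))


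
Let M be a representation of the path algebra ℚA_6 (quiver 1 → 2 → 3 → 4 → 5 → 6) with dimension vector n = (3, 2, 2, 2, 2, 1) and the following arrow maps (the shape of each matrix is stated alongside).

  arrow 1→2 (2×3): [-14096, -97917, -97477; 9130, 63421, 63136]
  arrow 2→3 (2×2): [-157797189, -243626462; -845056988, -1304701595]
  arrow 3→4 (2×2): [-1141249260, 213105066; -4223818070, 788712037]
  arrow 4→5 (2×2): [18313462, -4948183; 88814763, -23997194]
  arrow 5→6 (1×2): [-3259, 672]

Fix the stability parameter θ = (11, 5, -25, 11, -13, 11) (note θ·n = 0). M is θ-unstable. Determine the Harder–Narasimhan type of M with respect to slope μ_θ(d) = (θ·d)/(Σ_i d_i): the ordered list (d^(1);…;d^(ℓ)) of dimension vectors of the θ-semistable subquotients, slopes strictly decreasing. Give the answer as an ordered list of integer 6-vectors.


Interval decomposition of M: I[1,1], I[1,3], I[1,6], I[4,5].
HN type (ℓ=3): μ^(1)=11; μ^(2)=-1; μ^(3)=-3

((1, 0, 0, 0, 0, 1); (0, 0, 0, 2, 2, 0); (2, 2, 2, 0, 0, 0))


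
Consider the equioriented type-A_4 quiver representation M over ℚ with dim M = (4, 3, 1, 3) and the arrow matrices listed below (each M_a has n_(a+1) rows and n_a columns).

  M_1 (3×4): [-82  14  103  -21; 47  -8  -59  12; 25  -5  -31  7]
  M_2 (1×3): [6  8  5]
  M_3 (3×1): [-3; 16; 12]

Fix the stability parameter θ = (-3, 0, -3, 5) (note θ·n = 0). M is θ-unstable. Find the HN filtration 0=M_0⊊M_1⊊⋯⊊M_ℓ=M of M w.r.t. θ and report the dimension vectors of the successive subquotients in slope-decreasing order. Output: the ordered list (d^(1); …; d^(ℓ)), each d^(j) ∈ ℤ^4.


Interval decomposition of M: I[1,1], I[1,2]^2, I[1,4], I[4,4]^2.
HN type (ℓ=4): μ^(1)=5; μ^(2)=0; μ^(3)=-3/2; μ^(4)=-3

((0, 0, 0, 3); (0, 2, 0, 0); (0, 1, 1, 0); (4, 0, 0, 0))


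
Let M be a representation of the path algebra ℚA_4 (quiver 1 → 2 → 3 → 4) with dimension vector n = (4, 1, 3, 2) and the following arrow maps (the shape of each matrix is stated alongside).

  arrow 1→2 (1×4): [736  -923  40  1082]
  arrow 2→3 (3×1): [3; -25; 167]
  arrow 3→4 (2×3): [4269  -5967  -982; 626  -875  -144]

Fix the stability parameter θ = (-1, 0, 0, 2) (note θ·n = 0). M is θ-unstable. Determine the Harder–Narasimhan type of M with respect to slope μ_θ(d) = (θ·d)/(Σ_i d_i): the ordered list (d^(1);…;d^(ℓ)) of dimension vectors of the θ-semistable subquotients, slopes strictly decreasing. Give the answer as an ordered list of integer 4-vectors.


Via rank(M_{q-1}∘⋯∘M_p): M ≅ I[1,1]^3, I[1,4], I[3,3], I[3,4].
μ_θ-semistable layers: μ^(1)=2; μ^(2)=0; μ^(3)=-1

((0, 0, 0, 2); (0, 1, 3, 0); (4, 0, 0, 0))


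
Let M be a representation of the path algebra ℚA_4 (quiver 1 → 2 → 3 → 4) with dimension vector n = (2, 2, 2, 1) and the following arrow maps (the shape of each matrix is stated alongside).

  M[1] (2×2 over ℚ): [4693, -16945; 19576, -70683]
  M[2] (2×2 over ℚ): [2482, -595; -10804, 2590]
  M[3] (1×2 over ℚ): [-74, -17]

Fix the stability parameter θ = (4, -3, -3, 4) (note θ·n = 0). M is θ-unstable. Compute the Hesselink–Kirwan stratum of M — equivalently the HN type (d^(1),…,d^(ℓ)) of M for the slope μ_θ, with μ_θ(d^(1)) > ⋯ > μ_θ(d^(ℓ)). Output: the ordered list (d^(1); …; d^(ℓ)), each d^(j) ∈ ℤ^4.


Barcode: M ≅ I[1,2], I[1,3], I[3,4]. HN layers by μ_θ (4 steps, strictly decreasing):
  μ^(1)=4; μ^(2)=1/2; μ^(3)=-2/3; μ^(4)=-3

((0, 0, 0, 1); (1, 1, 0, 0); (1, 1, 1, 0); (0, 0, 1, 0))


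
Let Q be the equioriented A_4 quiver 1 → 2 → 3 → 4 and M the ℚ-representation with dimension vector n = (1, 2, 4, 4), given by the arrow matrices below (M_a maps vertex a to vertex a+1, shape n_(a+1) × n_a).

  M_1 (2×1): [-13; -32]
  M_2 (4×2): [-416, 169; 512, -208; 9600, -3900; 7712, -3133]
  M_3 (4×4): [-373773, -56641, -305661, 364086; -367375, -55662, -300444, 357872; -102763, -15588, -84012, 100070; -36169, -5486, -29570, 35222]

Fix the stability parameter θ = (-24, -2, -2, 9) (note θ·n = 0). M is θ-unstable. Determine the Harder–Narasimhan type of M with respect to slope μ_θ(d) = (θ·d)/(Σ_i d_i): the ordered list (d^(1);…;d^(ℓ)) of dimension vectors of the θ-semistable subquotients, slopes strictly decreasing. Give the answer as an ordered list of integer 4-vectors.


Barcode: M ≅ I[1,2], I[2,4], I[3,3], I[3,4]^2, I[4,4]. HN layers by μ_θ (3 steps, strictly decreasing):
  μ^(1)=9; μ^(2)=-2; μ^(3)=-24

((0, 0, 0, 4); (0, 2, 4, 0); (1, 0, 0, 0))


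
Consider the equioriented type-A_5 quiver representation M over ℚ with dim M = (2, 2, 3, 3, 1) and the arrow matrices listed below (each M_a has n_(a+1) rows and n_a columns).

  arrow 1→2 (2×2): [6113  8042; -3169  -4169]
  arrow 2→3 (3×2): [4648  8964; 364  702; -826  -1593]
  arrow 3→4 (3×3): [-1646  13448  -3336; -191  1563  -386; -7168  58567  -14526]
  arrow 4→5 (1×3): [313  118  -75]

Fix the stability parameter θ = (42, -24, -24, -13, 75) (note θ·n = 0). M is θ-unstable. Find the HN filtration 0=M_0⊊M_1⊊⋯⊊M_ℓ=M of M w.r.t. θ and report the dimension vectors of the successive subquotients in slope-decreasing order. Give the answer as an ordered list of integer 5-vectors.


Barcode: M ≅ I[1,2], I[1,3], I[3,4], I[3,5], I[4,4]. HN layers by μ_θ (5 steps, strictly decreasing):
  μ^(1)=75; μ^(2)=9; μ^(3)=-2; μ^(4)=-13; μ^(5)=-24

((0, 0, 0, 0, 1); (1, 1, 0, 0, 0); (1, 1, 1, 0, 0); (0, 0, 0, 3, 0); (0, 0, 2, 0, 0))


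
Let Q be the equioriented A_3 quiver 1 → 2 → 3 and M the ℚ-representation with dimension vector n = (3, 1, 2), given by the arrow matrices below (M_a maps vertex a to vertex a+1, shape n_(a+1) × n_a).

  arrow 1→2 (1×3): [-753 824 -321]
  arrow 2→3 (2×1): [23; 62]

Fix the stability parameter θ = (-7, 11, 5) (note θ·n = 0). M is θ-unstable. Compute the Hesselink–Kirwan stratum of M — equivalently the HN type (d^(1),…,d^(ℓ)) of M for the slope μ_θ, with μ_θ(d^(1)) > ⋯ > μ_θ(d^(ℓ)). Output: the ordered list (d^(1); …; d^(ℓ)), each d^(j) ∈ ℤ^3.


Barcode: M ≅ I[1,1]^2, I[1,3], I[3,3]. HN layers by μ_θ (3 steps, strictly decreasing):
  μ^(1)=8; μ^(2)=5; μ^(3)=-7

((0, 1, 1); (0, 0, 1); (3, 0, 0))


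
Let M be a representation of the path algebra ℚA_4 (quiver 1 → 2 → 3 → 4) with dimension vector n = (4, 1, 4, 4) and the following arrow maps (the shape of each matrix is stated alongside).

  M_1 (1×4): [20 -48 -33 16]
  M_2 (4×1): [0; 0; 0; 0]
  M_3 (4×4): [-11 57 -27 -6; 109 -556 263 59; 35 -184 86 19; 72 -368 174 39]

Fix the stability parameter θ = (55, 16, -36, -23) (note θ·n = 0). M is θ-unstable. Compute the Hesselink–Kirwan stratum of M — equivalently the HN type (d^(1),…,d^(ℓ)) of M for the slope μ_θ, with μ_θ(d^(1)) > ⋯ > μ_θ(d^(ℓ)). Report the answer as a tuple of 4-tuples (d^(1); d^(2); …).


Interval decomposition of M: I[1,1]^3, I[1,2], I[3,4]^4.
HN type (ℓ=4): μ^(1)=55; μ^(2)=71/2; μ^(3)=-23; μ^(4)=-36

((3, 0, 0, 0); (1, 1, 0, 0); (0, 0, 0, 4); (0, 0, 4, 0))


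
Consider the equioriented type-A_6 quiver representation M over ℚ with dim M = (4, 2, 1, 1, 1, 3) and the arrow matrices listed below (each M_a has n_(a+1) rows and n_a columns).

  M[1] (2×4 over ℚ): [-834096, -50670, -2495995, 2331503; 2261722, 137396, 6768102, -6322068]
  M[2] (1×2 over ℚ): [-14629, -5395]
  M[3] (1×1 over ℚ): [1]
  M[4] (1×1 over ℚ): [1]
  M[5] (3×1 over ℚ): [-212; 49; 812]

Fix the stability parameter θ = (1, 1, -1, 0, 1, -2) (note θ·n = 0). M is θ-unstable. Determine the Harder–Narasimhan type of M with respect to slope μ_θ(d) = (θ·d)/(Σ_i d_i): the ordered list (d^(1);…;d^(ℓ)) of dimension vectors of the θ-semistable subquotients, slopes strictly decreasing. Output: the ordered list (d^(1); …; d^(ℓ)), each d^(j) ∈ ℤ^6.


Via rank(M_{q-1}∘⋯∘M_p): M ≅ I[1,1]^2, I[1,2], I[1,6], I[6,6]^2.
μ_θ-semistable layers: μ^(1)=1; μ^(2)=0; μ^(3)=-2

((3, 1, 0, 0, 0, 0); (1, 1, 1, 1, 1, 1); (0, 0, 0, 0, 0, 2))


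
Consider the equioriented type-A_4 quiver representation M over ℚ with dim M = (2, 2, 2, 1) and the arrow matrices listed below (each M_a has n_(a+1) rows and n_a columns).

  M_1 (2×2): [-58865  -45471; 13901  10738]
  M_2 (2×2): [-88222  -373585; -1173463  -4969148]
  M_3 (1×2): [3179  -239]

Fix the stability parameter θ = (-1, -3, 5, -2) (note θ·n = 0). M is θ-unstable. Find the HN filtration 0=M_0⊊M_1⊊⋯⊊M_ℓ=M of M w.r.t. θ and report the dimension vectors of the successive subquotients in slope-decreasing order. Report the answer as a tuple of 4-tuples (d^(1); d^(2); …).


Barcode: M ≅ I[1,3], I[1,4]. HN layers by μ_θ (3 steps, strictly decreasing):
  μ^(1)=5; μ^(2)=3/2; μ^(3)=-2

((0, 0, 1, 0); (0, 0, 1, 1); (2, 2, 0, 0))


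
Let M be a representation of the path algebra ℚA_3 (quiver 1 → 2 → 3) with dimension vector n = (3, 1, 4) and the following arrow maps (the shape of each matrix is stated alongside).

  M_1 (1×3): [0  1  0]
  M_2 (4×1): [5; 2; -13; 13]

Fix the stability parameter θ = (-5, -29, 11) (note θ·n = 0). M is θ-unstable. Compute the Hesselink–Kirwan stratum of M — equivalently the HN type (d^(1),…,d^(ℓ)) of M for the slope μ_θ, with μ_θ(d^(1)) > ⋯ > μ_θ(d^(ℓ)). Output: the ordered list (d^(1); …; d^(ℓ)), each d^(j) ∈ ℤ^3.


Interval decomposition of M: I[1,1]^2, I[1,3], I[3,3]^3.
HN type (ℓ=3): μ^(1)=11; μ^(2)=-5; μ^(3)=-17

((0, 0, 4); (2, 0, 0); (1, 1, 0))


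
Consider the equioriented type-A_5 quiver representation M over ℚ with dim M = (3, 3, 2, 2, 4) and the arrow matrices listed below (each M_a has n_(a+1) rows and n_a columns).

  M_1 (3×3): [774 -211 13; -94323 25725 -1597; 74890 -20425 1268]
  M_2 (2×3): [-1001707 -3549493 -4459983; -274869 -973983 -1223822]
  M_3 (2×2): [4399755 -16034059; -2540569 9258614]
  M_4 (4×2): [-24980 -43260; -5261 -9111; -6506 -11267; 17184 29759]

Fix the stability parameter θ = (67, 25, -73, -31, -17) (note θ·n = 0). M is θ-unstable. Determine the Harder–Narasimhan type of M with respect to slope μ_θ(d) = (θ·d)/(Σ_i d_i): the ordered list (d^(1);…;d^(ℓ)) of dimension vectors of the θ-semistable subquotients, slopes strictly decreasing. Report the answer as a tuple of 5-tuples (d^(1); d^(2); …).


Via rank(M_{q-1}∘⋯∘M_p): M ≅ I[1,2], I[1,5]^2, I[5,5]^2.
μ_θ-semistable layers: μ^(1)=46; μ^(2)=-29/5; μ^(3)=-17

((1, 1, 0, 0, 0); (2, 2, 2, 2, 2); (0, 0, 0, 0, 2))


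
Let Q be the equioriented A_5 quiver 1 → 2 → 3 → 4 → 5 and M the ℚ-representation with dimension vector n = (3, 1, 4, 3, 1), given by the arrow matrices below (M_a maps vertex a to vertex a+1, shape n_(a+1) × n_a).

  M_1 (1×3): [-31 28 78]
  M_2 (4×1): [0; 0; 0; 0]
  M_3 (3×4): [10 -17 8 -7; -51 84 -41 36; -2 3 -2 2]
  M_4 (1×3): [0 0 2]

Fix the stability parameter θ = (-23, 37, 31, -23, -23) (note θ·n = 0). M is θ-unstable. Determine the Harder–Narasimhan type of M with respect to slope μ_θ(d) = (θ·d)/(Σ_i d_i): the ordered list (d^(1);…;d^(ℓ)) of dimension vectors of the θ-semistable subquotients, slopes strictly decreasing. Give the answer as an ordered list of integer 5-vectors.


Barcode: M ≅ I[1,1]^2, I[1,2], I[3,3], I[3,4]^2, I[3,5]. HN layers by μ_θ (5 steps, strictly decreasing):
  μ^(1)=37; μ^(2)=31; μ^(3)=4; μ^(4)=-5; μ^(5)=-23

((0, 1, 0, 0, 0); (0, 0, 1, 0, 0); (0, 0, 2, 2, 0); (0, 0, 1, 1, 1); (3, 0, 0, 0, 0))


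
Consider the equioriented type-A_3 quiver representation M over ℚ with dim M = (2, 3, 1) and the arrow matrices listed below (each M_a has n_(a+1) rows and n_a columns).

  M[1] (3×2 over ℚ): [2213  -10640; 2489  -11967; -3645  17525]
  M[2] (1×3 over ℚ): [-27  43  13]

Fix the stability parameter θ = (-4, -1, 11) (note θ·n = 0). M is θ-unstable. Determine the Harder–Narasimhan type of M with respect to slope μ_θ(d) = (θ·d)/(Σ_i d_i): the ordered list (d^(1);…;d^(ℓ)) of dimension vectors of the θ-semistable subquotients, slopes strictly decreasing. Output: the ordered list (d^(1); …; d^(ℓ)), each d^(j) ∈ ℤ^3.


Via rank(M_{q-1}∘⋯∘M_p): M ≅ I[1,2], I[1,3], I[2,2].
μ_θ-semistable layers: μ^(1)=11; μ^(2)=-1; μ^(3)=-4

((0, 0, 1); (0, 3, 0); (2, 0, 0))


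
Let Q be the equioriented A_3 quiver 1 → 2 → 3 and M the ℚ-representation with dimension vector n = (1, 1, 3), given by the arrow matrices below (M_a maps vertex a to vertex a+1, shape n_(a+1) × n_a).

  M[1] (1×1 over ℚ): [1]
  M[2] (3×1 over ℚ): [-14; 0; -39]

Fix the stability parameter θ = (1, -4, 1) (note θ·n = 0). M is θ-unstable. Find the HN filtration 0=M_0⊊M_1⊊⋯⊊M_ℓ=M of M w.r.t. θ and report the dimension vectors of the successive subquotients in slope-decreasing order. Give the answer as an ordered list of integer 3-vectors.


Via rank(M_{q-1}∘⋯∘M_p): M ≅ I[1,3], I[3,3]^2.
μ_θ-semistable layers: μ^(1)=1; μ^(2)=-3/2

((0, 0, 3); (1, 1, 0))


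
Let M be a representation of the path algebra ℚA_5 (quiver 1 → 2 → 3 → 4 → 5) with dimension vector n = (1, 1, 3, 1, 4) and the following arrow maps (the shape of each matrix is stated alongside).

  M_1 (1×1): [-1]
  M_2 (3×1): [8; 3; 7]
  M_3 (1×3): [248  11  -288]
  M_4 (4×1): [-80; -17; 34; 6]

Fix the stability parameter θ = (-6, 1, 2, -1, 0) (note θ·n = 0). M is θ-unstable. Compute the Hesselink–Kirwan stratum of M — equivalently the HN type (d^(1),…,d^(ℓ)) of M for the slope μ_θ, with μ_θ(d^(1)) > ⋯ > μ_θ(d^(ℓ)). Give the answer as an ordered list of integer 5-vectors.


Via rank(M_{q-1}∘⋯∘M_p): M ≅ I[1,5], I[3,3]^2, I[5,5]^3.
μ_θ-semistable layers: μ^(1)=2; μ^(2)=1/2; μ^(3)=0; μ^(4)=-6

((0, 0, 2, 0, 0); (0, 1, 1, 1, 1); (0, 0, 0, 0, 3); (1, 0, 0, 0, 0))


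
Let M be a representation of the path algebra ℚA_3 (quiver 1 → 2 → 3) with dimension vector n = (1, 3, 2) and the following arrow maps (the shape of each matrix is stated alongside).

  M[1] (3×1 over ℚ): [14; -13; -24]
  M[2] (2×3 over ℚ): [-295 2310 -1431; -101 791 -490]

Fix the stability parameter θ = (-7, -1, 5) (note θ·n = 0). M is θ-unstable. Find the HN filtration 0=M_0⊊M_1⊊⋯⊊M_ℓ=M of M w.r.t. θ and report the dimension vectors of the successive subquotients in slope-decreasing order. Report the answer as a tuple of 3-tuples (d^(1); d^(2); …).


Via rank(M_{q-1}∘⋯∘M_p): M ≅ I[1,3], I[2,2], I[2,3].
μ_θ-semistable layers: μ^(1)=5; μ^(2)=-1; μ^(3)=-7

((0, 0, 2); (0, 3, 0); (1, 0, 0))


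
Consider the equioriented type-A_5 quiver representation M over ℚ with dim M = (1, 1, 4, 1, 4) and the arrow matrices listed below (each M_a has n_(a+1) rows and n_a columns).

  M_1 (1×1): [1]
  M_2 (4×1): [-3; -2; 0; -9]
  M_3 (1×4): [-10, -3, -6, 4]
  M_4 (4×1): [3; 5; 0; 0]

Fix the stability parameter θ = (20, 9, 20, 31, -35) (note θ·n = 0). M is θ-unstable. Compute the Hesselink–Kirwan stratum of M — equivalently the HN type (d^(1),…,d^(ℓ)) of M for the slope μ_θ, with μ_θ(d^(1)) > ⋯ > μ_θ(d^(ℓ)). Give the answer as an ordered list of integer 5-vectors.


Interval decomposition of M: I[1,3], I[3,3]^2, I[3,5], I[5,5]^3.
HN type (ℓ=4): μ^(1)=20; μ^(2)=29/2; μ^(3)=16/3; μ^(4)=-35

((0, 0, 3, 0, 0); (1, 1, 0, 0, 0); (0, 0, 1, 1, 1); (0, 0, 0, 0, 3))


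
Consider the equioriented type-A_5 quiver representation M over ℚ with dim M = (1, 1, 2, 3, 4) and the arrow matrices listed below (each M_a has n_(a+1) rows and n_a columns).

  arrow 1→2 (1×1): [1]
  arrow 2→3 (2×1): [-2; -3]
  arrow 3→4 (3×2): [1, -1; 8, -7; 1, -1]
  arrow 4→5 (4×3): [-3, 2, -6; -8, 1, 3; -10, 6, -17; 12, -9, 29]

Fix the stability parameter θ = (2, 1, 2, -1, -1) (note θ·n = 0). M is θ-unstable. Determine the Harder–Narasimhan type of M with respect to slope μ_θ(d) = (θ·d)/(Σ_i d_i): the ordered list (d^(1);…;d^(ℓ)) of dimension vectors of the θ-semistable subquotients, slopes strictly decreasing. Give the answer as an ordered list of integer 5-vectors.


Barcode: M ≅ I[1,5], I[3,5], I[4,5], I[5,5]. HN layers by μ_θ (3 steps, strictly decreasing):
  μ^(1)=3/5; μ^(2)=0; μ^(3)=-1

((1, 1, 1, 1, 1); (0, 0, 1, 1, 1); (0, 0, 0, 1, 2))


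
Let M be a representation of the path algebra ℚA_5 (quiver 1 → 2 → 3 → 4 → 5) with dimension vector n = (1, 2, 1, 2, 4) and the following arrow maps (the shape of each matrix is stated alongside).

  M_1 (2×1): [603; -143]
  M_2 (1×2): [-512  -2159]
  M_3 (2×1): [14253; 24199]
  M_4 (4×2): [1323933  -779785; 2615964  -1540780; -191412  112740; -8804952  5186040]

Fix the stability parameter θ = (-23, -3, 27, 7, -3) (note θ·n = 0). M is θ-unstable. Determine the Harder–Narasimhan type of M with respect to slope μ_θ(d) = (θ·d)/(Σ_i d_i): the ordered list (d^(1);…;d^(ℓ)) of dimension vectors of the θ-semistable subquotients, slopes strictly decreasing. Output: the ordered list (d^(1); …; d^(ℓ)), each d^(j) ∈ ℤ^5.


Barcode: M ≅ I[1,5], I[2,2], I[4,4], I[5,5]^3. HN layers by μ_θ (4 steps, strictly decreasing):
  μ^(1)=31/3; μ^(2)=7; μ^(3)=-3; μ^(4)=-23

((0, 0, 1, 1, 1); (0, 0, 0, 1, 0); (0, 2, 0, 0, 3); (1, 0, 0, 0, 0))


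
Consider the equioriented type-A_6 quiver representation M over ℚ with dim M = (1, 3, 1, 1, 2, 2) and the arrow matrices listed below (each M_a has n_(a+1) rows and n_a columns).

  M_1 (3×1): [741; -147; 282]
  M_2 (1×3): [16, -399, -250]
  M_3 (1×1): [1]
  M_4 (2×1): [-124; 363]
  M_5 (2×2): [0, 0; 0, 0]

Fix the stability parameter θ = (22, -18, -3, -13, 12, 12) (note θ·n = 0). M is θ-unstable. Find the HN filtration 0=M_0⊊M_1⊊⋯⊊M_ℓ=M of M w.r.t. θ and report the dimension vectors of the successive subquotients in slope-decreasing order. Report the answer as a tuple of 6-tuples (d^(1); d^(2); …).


Via rank(M_{q-1}∘⋯∘M_p): M ≅ I[1,5], I[2,2]^2, I[5,5], I[6,6]^2.
μ_θ-semistable layers: μ^(1)=12; μ^(2)=-3; μ^(3)=-18

((0, 0, 0, 0, 2, 2); (1, 1, 1, 1, 0, 0); (0, 2, 0, 0, 0, 0))


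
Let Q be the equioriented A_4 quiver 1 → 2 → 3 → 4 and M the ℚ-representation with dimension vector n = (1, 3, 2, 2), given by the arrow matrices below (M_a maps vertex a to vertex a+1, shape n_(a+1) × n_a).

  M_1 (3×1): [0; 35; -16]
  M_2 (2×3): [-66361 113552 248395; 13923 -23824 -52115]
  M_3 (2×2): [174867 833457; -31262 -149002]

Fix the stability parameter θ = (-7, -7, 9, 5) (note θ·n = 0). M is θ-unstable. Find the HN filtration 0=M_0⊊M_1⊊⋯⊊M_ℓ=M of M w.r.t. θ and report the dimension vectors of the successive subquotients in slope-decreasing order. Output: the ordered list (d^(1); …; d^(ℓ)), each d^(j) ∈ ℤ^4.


Interval decomposition of M: I[1,2], I[2,3], I[2,4], I[4,4].
HN type (ℓ=4): μ^(1)=9; μ^(2)=7; μ^(3)=5; μ^(4)=-7

((0, 0, 1, 0); (0, 0, 1, 1); (0, 0, 0, 1); (1, 3, 0, 0))


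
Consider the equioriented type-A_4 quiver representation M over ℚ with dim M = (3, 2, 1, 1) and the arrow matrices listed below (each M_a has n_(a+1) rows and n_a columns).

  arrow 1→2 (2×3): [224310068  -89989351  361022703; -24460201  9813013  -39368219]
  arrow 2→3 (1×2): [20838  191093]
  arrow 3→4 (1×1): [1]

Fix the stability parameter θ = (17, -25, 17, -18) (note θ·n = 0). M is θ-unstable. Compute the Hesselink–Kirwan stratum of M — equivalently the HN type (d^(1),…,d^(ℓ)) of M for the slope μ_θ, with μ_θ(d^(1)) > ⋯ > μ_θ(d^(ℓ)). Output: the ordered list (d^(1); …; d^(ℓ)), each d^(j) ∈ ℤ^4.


Interval decomposition of M: I[1,1], I[1,2], I[1,4].
HN type (ℓ=3): μ^(1)=17; μ^(2)=-1/2; μ^(3)=-4

((1, 0, 0, 0); (0, 0, 1, 1); (2, 2, 0, 0))


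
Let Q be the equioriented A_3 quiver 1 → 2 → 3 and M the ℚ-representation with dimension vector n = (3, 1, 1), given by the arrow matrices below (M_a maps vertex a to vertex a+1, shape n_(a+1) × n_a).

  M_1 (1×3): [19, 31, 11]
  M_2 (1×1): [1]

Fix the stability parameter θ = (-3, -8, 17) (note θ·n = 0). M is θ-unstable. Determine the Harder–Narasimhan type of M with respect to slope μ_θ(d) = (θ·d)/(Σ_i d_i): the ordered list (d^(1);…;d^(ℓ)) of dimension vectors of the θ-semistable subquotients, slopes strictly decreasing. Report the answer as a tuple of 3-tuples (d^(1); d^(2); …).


Interval decomposition of M: I[1,1]^2, I[1,3].
HN type (ℓ=3): μ^(1)=17; μ^(2)=-3; μ^(3)=-11/2

((0, 0, 1); (2, 0, 0); (1, 1, 0))


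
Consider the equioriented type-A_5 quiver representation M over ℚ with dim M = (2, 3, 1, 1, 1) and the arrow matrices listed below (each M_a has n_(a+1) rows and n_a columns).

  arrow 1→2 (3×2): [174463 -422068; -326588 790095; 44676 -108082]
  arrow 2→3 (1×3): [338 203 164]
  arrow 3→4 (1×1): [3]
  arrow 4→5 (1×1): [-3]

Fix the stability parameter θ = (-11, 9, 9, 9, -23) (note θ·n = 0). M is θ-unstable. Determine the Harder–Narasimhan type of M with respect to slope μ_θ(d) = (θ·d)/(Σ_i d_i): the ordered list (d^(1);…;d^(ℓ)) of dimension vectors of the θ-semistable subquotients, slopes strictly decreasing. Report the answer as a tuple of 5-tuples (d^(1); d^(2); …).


Via rank(M_{q-1}∘⋯∘M_p): M ≅ I[1,2], I[1,5], I[2,2].
μ_θ-semistable layers: μ^(1)=9; μ^(2)=1; μ^(3)=-11

((0, 2, 0, 0, 0); (0, 1, 1, 1, 1); (2, 0, 0, 0, 0))


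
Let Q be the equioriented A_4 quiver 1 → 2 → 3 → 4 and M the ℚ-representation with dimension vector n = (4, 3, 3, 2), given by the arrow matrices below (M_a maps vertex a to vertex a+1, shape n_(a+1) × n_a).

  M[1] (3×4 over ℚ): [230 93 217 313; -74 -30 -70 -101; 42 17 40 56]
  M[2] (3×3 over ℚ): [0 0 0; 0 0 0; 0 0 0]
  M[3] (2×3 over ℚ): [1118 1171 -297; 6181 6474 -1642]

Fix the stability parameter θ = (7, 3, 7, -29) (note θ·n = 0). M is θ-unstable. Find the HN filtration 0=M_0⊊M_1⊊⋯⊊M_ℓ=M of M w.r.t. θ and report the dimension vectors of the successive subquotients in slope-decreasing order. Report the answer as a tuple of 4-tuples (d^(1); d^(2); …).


Barcode: M ≅ I[1,1], I[1,2]^3, I[3,3], I[3,4]^2. HN layers by μ_θ (3 steps, strictly decreasing):
  μ^(1)=7; μ^(2)=5; μ^(3)=-11

((1, 0, 1, 0); (3, 3, 0, 0); (0, 0, 2, 2))


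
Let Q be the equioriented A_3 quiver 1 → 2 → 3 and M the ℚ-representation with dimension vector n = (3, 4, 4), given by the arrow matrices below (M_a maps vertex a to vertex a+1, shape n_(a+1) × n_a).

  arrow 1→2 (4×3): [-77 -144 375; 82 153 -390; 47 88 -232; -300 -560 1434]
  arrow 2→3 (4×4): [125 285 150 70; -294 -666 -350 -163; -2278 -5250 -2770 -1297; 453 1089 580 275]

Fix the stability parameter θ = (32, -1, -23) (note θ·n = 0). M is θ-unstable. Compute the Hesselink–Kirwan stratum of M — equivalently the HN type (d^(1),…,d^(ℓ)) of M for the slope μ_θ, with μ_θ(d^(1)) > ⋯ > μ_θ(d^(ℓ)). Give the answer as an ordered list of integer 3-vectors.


Via rank(M_{q-1}∘⋯∘M_p): M ≅ I[1,2], I[1,3]^2, I[2,2], I[3,3]^2.
μ_θ-semistable layers: μ^(1)=31/2; μ^(2)=8/3; μ^(3)=-1; μ^(4)=-23

((1, 1, 0); (2, 2, 2); (0, 1, 0); (0, 0, 2))


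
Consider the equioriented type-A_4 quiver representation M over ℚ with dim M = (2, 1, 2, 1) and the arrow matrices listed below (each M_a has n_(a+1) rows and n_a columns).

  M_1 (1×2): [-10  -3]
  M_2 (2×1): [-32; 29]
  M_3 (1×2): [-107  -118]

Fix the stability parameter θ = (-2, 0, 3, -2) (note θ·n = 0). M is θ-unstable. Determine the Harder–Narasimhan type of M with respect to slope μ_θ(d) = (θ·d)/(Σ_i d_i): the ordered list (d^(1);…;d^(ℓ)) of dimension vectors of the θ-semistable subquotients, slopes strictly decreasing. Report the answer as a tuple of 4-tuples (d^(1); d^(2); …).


Via rank(M_{q-1}∘⋯∘M_p): M ≅ I[1,1], I[1,4], I[3,3].
μ_θ-semistable layers: μ^(1)=3; μ^(2)=1/2; μ^(3)=0; μ^(4)=-2

((0, 0, 1, 0); (0, 0, 1, 1); (0, 1, 0, 0); (2, 0, 0, 0))


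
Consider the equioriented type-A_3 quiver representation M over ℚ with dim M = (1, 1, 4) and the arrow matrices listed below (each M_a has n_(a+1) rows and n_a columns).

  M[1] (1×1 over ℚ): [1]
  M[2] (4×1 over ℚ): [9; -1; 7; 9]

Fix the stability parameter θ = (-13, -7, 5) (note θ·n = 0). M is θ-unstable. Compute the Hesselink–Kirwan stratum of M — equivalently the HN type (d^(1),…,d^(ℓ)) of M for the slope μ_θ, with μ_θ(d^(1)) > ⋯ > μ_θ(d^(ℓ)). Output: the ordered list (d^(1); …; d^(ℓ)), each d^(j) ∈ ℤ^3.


Barcode: M ≅ I[1,3], I[3,3]^3. HN layers by μ_θ (3 steps, strictly decreasing):
  μ^(1)=5; μ^(2)=-7; μ^(3)=-13

((0, 0, 4); (0, 1, 0); (1, 0, 0))


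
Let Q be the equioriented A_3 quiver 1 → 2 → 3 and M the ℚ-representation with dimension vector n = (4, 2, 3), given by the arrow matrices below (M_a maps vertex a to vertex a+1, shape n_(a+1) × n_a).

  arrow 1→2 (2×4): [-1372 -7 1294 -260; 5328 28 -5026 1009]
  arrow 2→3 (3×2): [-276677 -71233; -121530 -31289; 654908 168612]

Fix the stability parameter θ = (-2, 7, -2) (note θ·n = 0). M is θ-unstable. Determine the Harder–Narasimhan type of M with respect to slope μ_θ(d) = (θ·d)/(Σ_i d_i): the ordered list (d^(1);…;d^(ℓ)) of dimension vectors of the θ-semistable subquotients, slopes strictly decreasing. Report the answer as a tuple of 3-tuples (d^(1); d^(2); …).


Barcode: M ≅ I[1,1]^2, I[1,3]^2, I[3,3]. HN layers by μ_θ (2 steps, strictly decreasing):
  μ^(1)=5/2; μ^(2)=-2

((0, 2, 2); (4, 0, 1))


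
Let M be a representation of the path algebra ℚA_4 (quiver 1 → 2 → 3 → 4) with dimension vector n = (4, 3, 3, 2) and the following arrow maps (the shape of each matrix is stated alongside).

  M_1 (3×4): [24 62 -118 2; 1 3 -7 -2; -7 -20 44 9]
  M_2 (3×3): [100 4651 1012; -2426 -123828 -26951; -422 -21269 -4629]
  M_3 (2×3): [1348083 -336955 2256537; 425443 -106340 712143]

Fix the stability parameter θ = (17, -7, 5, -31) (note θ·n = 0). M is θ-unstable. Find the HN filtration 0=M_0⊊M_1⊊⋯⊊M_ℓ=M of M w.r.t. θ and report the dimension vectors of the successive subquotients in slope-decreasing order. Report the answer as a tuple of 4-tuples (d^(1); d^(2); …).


Interval decomposition of M: I[1,1]^2, I[1,3], I[1,4], I[2,4].
HN type (ℓ=4): μ^(1)=17; μ^(2)=5; μ^(3)=-4; μ^(4)=-11

((2, 0, 0, 0); (1, 1, 1, 0); (1, 1, 1, 1); (0, 1, 1, 1))


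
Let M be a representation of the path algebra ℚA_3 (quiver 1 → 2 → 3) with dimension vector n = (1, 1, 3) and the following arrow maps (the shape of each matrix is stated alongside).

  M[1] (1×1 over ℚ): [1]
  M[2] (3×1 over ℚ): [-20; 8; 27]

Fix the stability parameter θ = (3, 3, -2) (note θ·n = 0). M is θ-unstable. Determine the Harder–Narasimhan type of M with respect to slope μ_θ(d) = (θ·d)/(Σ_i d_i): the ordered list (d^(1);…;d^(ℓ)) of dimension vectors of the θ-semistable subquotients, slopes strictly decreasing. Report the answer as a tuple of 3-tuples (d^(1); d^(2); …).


Interval decomposition of M: I[1,3], I[3,3]^2.
HN type (ℓ=2): μ^(1)=4/3; μ^(2)=-2

((1, 1, 1); (0, 0, 2))
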